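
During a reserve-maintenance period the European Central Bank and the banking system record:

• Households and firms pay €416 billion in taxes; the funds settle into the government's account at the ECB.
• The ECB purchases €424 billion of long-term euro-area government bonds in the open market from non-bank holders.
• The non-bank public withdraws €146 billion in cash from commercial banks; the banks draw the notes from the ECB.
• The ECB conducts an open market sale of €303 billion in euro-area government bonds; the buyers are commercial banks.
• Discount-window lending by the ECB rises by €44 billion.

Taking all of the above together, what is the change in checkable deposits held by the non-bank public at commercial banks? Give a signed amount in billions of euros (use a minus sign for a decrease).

Government account inflow €416 billion: non-bank counterparties' bank balances fall → −€416B.
Asset purchase (from non-banks) €424 billion: non-bank counterparties' bank balances rise → +€424B.
Currency withdrawal €146 billion: non-bank counterparties' bank balances fall → −€146B.
OMO sale (to banks) €303 billion: the counterparty is a bank, so public deposits are unchanged → 0.
Discount-window loan €44 billion: the counterparty is a bank, so public deposits are unchanged → 0.
Net: −416 + 424 − 146 + 0 + 0 = -€138 billion.

-€138 billion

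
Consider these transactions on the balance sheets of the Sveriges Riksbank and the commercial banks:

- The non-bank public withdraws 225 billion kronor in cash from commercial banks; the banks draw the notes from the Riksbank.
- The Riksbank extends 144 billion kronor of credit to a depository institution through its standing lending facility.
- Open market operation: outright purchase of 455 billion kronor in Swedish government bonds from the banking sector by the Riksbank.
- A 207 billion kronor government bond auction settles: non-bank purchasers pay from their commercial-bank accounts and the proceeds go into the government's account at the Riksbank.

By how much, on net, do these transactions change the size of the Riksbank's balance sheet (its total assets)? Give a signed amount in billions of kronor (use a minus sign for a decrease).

+599 billion

Riksbank balance sheet:
  Assets:      Securities +455B, Loans to banks +144B
  Liabilities: Bank reserves +167B, Currency in circulation +225B, Government deposits +207B
Change in total Riksbank assets = +599 billion.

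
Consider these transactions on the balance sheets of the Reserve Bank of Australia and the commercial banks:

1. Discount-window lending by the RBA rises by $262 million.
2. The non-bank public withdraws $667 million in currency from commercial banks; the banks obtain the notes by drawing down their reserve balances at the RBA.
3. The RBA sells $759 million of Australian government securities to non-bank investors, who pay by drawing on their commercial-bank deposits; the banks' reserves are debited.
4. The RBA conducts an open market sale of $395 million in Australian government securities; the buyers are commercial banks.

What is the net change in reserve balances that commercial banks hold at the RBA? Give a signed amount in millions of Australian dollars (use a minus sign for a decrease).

-$1559 million

RBA balance sheet:
  Assets:      Securities −$1154M, Loans to banks +$262M
  Liabilities: Bank reserves −$1559M, Currency in circulation +$667M
Commercial banking system:
  Assets:      Reserves at CB −$1559M, Securities +$395M
  Liabilities: Checkable deposits −$1426M, Borrowings from CB +$262M
So the change in reserve balances that commercial banks hold at the RBA is -$1559 million.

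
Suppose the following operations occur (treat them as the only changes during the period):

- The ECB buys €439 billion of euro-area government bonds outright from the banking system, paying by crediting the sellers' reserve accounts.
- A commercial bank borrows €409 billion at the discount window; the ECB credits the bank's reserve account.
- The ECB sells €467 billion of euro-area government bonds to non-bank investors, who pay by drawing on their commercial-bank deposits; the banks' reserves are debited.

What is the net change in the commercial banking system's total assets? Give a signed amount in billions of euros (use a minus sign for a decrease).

-€58 billion

OMO purchase (from banks) €439 billion: just an asset swap on bank balance sheets → 0.
Discount-window loan €409 billion: bank balance sheets expand → +€409B.
Asset sale (to non-banks) €467 billion: bank balance sheets shrink → −€467B.
Net: 0 + 409 − 467 = -€58 billion.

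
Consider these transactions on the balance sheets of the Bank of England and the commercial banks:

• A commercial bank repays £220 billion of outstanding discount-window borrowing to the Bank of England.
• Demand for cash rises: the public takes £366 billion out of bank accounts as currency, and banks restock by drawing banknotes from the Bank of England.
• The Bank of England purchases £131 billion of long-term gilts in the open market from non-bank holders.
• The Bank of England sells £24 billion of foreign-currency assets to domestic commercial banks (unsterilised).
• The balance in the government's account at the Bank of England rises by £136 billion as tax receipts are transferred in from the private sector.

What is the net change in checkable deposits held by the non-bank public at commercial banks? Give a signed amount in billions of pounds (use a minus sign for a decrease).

-£371 billion

Discount-window repayment £220 billion: the counterparty is a bank, so public deposits are unchanged → 0.
Currency withdrawal £366 billion: non-bank counterparties' bank balances fall → −£366B.
Asset purchase (from non-banks) £131 billion: non-bank counterparties' bank balances rise → +£131B.
FX sale £24 billion: the counterparty is a bank, so public deposits are unchanged → 0.
Government account inflow £136 billion: non-bank counterparties' bank balances fall → −£136B.
Net: 0 − 366 + 131 + 0 − 136 = -£371 billion.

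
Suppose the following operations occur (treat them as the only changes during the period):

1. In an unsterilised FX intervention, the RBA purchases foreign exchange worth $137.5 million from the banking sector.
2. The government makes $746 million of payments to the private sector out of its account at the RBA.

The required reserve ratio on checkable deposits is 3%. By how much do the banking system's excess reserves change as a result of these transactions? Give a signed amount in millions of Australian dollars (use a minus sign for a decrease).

FX purchase $137.5 million: reserves +$137.5M, deposits 0.
Government spending $746 million: reserves +$746M, deposits +$746M.
Totals: Δreserves = +$883.5M, Δdeposits = +$746M.
Δrequired reserves = 3% × +$746M = +$22.38M.
Δexcess reserves = Δreserves − Δrequired = +$883.5M − (+$22.38M) = +$861.12 million.

+$861.12 million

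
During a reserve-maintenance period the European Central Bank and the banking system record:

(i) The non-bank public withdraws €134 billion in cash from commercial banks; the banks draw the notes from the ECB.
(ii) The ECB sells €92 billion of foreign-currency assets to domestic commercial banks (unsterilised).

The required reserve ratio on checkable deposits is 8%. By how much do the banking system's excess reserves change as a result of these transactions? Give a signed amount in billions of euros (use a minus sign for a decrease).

-€215.28 billion

Currency withdrawal €134 billion: reserves −€134B, deposits −€134B.
FX sale €92 billion: reserves −€92B, deposits 0.
Totals: Δreserves = −€226B, Δdeposits = −€134B.
Δrequired reserves = 8% × −€134B = −€10.72B.
Δexcess reserves = Δreserves − Δrequired = −€226B − (−€10.72B) = -€215.28 billion.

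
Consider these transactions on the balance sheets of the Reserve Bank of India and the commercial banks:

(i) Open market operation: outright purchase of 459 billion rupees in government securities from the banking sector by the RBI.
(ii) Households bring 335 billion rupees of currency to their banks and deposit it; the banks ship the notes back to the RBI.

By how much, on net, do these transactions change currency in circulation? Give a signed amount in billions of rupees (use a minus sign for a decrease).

RBI balance sheet:
  Assets:      Securities +459B
  Liabilities: Bank reserves +794B, Currency in circulation −335B
Commercial banking system:
  Assets:      Reserves at CB +794B, Securities −459B
  Liabilities: Checkable deposits +335B
So the change in currency in circulation is -335 billion.

-335 billion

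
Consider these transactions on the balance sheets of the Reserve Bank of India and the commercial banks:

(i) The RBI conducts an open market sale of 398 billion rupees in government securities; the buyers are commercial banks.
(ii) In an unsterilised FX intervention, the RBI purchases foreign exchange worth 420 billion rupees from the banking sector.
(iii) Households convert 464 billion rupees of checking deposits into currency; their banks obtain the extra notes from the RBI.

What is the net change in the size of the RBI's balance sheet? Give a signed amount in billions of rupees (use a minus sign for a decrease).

+22 billion

OMO sale (to banks) 398 billion rupees: an RBI asset is shed → −398B.
FX purchase 420 billion rupees: an RBI asset is acquired → +420B.
Currency withdrawal 464 billion rupees: only the composition of liabilities changes → 0.
Net: −398 + 420 + 0 = +22 billion.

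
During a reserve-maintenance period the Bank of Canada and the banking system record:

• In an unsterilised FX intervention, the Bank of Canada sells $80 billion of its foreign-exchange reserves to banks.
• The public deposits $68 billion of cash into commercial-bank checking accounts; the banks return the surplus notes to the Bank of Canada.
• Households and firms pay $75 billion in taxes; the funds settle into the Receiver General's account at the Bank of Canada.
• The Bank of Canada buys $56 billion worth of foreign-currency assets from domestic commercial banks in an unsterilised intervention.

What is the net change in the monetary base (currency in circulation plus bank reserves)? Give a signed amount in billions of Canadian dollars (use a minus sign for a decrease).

-$99 billion

Bank of Canada balance sheet:
  Assets:      Foreign assets −$24B
  Liabilities: Bank reserves −$31B, Currency in circulation −$68B, Government deposits +$75B
Monetary base = currency + reserves: −$68B + (−$31B) = -$99 billion.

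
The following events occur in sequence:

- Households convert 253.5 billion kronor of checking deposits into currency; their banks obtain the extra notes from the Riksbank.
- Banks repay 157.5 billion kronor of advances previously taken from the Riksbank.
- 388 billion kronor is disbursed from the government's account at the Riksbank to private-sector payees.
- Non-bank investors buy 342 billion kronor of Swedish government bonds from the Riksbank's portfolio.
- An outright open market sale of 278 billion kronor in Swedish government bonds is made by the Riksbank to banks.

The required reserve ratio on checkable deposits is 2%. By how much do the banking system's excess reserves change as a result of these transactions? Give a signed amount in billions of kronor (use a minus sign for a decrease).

Currency withdrawal 253.5 billion kronor: reserves −253.5B, deposits −253.5B.
Discount-window repayment 157.5 billion kronor: reserves −157.5B, deposits 0.
Government spending 388 billion kronor: reserves +388B, deposits +388B.
Asset sale (to non-banks) 342 billion kronor: reserves −342B, deposits −342B.
OMO sale (to banks) 278 billion kronor: reserves −278B, deposits 0.
Totals: Δreserves = −643B, Δdeposits = −207.5B.
Δrequired reserves = 2% × −207.5B = −4.15B.
Δexcess reserves = Δreserves − Δrequired = −643B − (−4.15B) = -638.85 billion.

-638.85 billion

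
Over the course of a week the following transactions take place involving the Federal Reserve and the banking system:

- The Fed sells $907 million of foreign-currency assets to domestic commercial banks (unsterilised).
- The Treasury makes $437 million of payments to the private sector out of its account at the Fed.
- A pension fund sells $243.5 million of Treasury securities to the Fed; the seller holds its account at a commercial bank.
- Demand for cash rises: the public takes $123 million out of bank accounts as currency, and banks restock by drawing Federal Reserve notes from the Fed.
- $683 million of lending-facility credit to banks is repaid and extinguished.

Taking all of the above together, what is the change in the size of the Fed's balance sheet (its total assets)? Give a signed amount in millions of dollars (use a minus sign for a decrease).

-$1346.5 million

Fed balance sheet:
  Assets:      Securities +$243.5M, Loans to banks −$683M, Foreign assets −$907M
  Liabilities: Bank reserves −$1032.5M, Currency in circulation +$123M, Government deposits −$437M
Commercial banking system:
  Assets:      Reserves at CB −$1032.5M, Foreign assets +$907M
  Liabilities: Checkable deposits +$557.5M, Borrowings from CB −$683M
Change in total Fed assets = -$1346.5 million.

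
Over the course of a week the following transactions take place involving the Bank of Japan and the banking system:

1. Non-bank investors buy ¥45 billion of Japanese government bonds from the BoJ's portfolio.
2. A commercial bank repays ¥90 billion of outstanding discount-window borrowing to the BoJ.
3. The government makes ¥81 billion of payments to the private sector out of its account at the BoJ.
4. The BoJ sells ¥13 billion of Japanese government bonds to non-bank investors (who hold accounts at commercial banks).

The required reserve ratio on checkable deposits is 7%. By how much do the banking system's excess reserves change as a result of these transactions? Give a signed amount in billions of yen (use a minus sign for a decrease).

-¥68.61 billion

Asset sale (to non-banks) ¥45 billion: reserves −¥45B, deposits −¥45B.
Discount-window repayment ¥90 billion: reserves −¥90B, deposits 0.
Government spending ¥81 billion: reserves +¥81B, deposits +¥81B.
Asset sale (to non-banks) ¥13 billion: reserves −¥13B, deposits −¥13B.
Totals: Δreserves = −¥67B, Δdeposits = +¥23B.
Δrequired reserves = 7% × +¥23B = +¥1.61B.
Δexcess reserves = Δreserves − Δrequired = −¥67B − (+¥1.61B) = -¥68.61 billion.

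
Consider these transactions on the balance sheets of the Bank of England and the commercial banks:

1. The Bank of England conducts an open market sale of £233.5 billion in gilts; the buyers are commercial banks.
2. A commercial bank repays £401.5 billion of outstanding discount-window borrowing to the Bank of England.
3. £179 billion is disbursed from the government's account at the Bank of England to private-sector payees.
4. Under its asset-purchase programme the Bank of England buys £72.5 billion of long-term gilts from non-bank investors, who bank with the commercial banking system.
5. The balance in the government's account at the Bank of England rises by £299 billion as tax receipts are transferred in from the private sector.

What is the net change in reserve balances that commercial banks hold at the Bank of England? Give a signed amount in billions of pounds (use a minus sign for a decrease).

Bank of England balance sheet:
  Assets:      Securities −£161B, Loans to banks −£401.5B
  Liabilities: Bank reserves −£682.5B, Government deposits +£120B
Commercial banking system:
  Assets:      Reserves at CB −£682.5B, Securities +£233.5B
  Liabilities: Checkable deposits −£47.5B, Borrowings from CB −£401.5B
So the change in reserve balances that commercial banks hold at the Bank of England is -£682.5 billion.

-£682.5 billion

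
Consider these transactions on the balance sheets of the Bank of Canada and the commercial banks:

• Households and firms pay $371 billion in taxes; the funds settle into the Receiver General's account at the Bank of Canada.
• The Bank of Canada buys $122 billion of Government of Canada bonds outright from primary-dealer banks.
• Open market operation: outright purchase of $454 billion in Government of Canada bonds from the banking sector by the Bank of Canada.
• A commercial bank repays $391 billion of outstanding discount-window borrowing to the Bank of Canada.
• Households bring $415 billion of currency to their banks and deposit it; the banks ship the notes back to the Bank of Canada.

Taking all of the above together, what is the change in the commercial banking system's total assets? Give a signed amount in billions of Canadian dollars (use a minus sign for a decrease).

-$347 billion

Government account inflow $371 billion: bank balance sheets shrink → −$371B.
OMO purchase (from banks) $122 billion: just an asset swap on bank balance sheets → 0.
OMO purchase (from banks) $454 billion: just an asset swap on bank balance sheets → 0.
Discount-window repayment $391 billion: bank balance sheets shrink → −$391B.
Currency deposit $415 billion: bank balance sheets expand → +$415B.
Net: −371 + 0 + 0 − 391 + 415 = -$347 billion.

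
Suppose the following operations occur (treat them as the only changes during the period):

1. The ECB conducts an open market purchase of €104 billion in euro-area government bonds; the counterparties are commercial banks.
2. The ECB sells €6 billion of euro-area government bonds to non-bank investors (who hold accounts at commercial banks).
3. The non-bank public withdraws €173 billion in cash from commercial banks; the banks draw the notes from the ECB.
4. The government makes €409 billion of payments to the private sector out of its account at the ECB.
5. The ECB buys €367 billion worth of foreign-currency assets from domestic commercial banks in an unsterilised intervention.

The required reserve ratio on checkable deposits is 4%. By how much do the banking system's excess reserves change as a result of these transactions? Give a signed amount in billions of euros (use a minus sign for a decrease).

+€691.8 billion

OMO purchase (from banks) €104 billion: reserves +€104B, deposits 0.
Asset sale (to non-banks) €6 billion: reserves −€6B, deposits −€6B.
Currency withdrawal €173 billion: reserves −€173B, deposits −€173B.
Government spending €409 billion: reserves +€409B, deposits +€409B.
FX purchase €367 billion: reserves +€367B, deposits 0.
Totals: Δreserves = +€701B, Δdeposits = +€230B.
Δrequired reserves = 4% × +€230B = +€9.2B.
Δexcess reserves = Δreserves − Δrequired = +€701B − (+€9.2B) = +€691.8 billion.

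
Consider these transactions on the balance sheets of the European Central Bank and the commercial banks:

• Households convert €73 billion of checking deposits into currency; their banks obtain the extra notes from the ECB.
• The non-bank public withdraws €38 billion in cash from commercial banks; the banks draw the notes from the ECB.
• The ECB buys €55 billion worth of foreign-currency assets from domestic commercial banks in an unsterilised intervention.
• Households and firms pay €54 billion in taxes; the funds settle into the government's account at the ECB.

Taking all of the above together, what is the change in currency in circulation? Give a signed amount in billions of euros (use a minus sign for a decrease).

ECB balance sheet:
  Assets:      Foreign assets +€55B
  Liabilities: Bank reserves −€110B, Currency in circulation +€111B, Government deposits +€54B
Commercial banking system:
  Assets:      Reserves at CB −€110B, Foreign assets −€55B
  Liabilities: Checkable deposits −€165B
So the change in currency in circulation is +€111 billion.

+€111 billion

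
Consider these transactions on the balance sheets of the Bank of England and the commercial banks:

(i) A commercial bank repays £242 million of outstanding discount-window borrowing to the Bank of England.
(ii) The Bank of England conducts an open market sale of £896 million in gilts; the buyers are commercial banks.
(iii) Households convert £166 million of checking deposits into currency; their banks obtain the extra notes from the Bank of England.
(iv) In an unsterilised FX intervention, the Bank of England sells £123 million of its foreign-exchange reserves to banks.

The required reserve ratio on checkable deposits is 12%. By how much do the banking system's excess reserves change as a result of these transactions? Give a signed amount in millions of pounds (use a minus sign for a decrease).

Discount-window repayment £242 million: reserves −£242M, deposits 0.
OMO sale (to banks) £896 million: reserves −£896M, deposits 0.
Currency withdrawal £166 million: reserves −£166M, deposits −£166M.
FX sale £123 million: reserves −£123M, deposits 0.
Totals: Δreserves = −£1427M, Δdeposits = −£166M.
Δrequired reserves = 12% × −£166M = −£19.92M.
Δexcess reserves = Δreserves − Δrequired = −£1427M − (−£19.92M) = -£1407.08 million.

-£1407.08 million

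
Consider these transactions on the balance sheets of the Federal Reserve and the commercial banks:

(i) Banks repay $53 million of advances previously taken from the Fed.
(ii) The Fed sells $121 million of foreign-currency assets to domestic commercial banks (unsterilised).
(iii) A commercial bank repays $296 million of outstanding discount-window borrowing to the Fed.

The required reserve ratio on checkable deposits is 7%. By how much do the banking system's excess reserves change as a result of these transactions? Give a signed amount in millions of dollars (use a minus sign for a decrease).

Discount-window repayment $53 million: reserves −$53M, deposits 0.
FX sale $121 million: reserves −$121M, deposits 0.
Discount-window repayment $296 million: reserves −$296M, deposits 0.
Totals: Δreserves = −$470M, Δdeposits = 0.
Δrequired reserves = 7% × 0 = 0.
Δexcess reserves = Δreserves − Δrequired = −$470M − (0) = -$470 million.

-$470 million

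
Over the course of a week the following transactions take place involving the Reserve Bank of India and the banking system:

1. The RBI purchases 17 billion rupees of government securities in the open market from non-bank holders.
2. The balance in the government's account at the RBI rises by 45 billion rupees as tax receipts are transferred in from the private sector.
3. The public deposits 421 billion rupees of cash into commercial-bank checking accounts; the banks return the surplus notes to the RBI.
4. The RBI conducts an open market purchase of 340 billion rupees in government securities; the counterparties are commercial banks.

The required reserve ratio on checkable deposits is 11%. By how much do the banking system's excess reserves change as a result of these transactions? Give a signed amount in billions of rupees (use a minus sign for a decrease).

+689.77 billion

Asset purchase (from non-banks) 17 billion rupees: reserves +17B, deposits +17B.
Government account inflow 45 billion rupees: reserves −45B, deposits −45B.
Currency deposit 421 billion rupees: reserves +421B, deposits +421B.
OMO purchase (from banks) 340 billion rupees: reserves +340B, deposits 0.
Totals: Δreserves = +733B, Δdeposits = +393B.
Δrequired reserves = 11% × +393B = +43.23B.
Δexcess reserves = Δreserves − Δrequired = +733B − (+43.23B) = +689.77 billion.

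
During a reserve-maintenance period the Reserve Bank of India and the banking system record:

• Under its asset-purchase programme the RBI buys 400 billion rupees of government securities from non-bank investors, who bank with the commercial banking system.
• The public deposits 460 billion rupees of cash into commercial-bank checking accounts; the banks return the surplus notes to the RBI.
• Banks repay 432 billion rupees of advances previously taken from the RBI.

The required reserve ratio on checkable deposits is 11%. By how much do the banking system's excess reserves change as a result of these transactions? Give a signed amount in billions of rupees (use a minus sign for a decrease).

+333.4 billion

Asset purchase (from non-banks) 400 billion rupees: reserves +400B, deposits +400B.
Currency deposit 460 billion rupees: reserves +460B, deposits +460B.
Discount-window repayment 432 billion rupees: reserves −432B, deposits 0.
Totals: Δreserves = +428B, Δdeposits = +860B.
Δrequired reserves = 11% × +860B = +94.6B.
Δexcess reserves = Δreserves − Δrequired = +428B − (+94.6B) = +333.4 billion.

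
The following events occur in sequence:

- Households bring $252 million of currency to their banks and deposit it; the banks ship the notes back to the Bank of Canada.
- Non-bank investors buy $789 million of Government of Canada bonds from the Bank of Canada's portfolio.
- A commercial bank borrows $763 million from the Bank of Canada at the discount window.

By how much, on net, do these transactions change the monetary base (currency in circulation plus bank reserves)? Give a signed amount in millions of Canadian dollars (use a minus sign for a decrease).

Bank of Canada balance sheet:
  Assets:      Securities −$789M, Loans to banks +$763M
  Liabilities: Bank reserves +$226M, Currency in circulation −$252M
Commercial banking system:
  Assets:      Reserves at CB +$226M
  Liabilities: Checkable deposits −$537M, Borrowings from CB +$763M
Monetary base = currency + reserves: −$252M + (+$226M) = -$26 million.

-$26 million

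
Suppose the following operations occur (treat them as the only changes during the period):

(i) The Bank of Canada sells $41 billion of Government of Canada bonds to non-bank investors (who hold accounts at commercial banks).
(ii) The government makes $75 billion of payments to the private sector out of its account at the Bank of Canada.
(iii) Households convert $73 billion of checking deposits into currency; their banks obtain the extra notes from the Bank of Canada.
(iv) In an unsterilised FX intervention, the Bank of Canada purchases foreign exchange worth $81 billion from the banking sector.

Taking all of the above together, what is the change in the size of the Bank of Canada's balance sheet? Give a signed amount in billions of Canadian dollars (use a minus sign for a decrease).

+$40 billion

Bank of Canada balance sheet:
  Assets:      Securities −$41B, Foreign assets +$81B
  Liabilities: Bank reserves +$42B, Currency in circulation +$73B, Government deposits −$75B
Commercial banking system:
  Assets:      Reserves at CB +$42B, Foreign assets −$81B
  Liabilities: Checkable deposits −$39B
Change in total Bank of Canada assets = +$40 billion.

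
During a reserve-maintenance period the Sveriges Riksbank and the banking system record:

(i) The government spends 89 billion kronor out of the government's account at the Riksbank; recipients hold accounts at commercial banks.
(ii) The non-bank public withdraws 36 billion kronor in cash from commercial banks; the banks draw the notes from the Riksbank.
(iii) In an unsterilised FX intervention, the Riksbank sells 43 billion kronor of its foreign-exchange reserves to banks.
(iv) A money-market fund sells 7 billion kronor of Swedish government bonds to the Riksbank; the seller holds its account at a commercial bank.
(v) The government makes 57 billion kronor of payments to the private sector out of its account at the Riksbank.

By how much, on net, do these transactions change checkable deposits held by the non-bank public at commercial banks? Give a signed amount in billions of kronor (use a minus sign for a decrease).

Riksbank balance sheet:
  Assets:      Securities +7B, Foreign assets −43B
  Liabilities: Bank reserves +74B, Currency in circulation +36B, Government deposits −146B
Commercial banking system:
  Assets:      Reserves at CB +74B, Foreign assets +43B
  Liabilities: Checkable deposits +117B
So the change in checkable deposits held by the non-bank public at commercial banks is +117 billion.

+117 billion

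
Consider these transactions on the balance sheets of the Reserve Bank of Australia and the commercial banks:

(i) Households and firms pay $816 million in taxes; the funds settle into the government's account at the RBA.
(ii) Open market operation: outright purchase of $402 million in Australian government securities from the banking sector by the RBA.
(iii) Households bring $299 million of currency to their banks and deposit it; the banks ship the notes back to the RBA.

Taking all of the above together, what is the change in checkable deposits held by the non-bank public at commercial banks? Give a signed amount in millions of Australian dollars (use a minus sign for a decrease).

-$517 million

Government account inflow $816 million: non-bank counterparties' bank balances fall → −$816M.
OMO purchase (from banks) $402 million: the counterparty is a bank, so public deposits are unchanged → 0.
Currency deposit $299 million: non-bank counterparties' bank balances rise → +$299M.
Net: −816 + 0 + 299 = -$517 million.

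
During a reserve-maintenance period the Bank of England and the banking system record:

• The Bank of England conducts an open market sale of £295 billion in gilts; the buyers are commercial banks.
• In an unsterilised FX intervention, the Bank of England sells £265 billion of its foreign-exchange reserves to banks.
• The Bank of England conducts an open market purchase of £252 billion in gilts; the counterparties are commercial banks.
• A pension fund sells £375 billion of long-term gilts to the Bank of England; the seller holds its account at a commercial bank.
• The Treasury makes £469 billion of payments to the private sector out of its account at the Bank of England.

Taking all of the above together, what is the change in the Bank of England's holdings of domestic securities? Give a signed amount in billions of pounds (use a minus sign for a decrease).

+£332 billion

Bank of England balance sheet:
  Assets:      Securities +£332B, Foreign assets −£265B
  Liabilities: Bank reserves +£536B, Government deposits −£469B
So the change in the Bank of England's holdings of domestic securities is +£332 billion.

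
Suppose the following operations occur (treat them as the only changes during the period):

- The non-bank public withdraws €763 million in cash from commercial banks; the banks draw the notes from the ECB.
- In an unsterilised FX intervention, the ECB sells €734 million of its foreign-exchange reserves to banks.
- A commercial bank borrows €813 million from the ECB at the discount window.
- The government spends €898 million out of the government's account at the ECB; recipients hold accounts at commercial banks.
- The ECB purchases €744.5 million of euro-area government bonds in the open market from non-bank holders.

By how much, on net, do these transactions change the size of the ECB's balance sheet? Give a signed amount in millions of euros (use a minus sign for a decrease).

+€823.5 million

Currency withdrawal €763 million: only the composition of liabilities changes → 0.
FX sale €734 million: an ECB asset is shed → −€734M.
Discount-window loan €813 million: an ECB asset is acquired → +€813M.
Government spending €898 million: only the composition of liabilities changes → 0.
Asset purchase (from non-banks) €744.5 million: an ECB asset is acquired → +€744.5M.
Net: 0 − 734 + 813 + 0 + 744.5 = +€823.5 million.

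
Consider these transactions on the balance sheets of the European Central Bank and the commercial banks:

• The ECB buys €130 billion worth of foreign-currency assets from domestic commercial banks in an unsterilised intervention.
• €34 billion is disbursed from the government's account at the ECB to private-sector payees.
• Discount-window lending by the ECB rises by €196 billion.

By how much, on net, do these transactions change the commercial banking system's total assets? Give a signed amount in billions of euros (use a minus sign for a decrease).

FX purchase €130 billion: just an asset swap on bank balance sheets → 0.
Government spending €34 billion: bank balance sheets expand → +€34B.
Discount-window loan €196 billion: bank balance sheets expand → +€196B.
Net: 0 + 34 + 196 = +€230 billion.

+€230 billion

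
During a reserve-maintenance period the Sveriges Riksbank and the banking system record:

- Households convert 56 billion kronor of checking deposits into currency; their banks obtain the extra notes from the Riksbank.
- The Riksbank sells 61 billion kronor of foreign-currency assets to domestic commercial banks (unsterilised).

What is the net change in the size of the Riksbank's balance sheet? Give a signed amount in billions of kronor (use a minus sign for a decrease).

Riksbank balance sheet:
  Assets:      Foreign assets −61B
  Liabilities: Bank reserves −117B, Currency in circulation +56B
Commercial banking system:
  Assets:      Reserves at CB −117B, Foreign assets +61B
  Liabilities: Checkable deposits −56B
Change in total Riksbank assets = -61 billion.

-61 billion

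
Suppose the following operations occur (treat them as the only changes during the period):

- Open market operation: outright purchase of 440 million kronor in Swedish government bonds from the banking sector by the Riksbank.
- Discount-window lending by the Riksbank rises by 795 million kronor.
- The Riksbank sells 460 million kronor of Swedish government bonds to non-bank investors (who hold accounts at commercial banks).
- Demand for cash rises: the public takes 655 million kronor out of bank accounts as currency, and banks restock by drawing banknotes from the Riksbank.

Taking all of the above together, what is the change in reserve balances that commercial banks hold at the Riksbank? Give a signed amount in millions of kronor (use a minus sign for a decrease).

+120 million

OMO purchase (from banks) 440 million kronor: the Riksbank pays by crediting reserve accounts → +440M.
Discount-window loan 795 million kronor: the loan is credited to the bank's reserve account → +795M.
Asset sale (to non-banks) 460 million kronor: the non-bank buyers' banks settle from reserves → −460M.
Currency withdrawal 655 million kronor: banks swap reserves for currency → −655M.
Net: 440 + 795 − 460 − 655 = +120 million.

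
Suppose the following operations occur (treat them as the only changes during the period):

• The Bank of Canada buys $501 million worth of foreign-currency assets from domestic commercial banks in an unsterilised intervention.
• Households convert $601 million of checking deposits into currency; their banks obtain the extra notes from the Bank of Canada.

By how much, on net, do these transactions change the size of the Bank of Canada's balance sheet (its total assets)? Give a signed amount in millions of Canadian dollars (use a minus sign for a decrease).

+$501 million

FX purchase $501 million: a Bank of Canada asset is acquired → +$501M.
Currency withdrawal $601 million: only the composition of liabilities changes → 0.
Net: 501 + 0 = +$501 million.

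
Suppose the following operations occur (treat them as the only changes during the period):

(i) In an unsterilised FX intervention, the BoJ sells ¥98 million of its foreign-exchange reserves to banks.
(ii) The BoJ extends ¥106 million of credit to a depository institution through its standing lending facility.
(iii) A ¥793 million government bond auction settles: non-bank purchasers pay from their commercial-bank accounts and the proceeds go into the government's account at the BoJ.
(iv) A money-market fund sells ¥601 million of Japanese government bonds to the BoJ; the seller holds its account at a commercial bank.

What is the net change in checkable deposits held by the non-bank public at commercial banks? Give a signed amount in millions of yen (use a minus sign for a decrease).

-¥192 million

FX sale ¥98 million: the counterparty is a bank, so public deposits are unchanged → 0.
Discount-window loan ¥106 million: the counterparty is a bank, so public deposits are unchanged → 0.
Government account inflow ¥793 million: non-bank counterparties' bank balances fall → −¥793M.
Asset purchase (from non-banks) ¥601 million: non-bank counterparties' bank balances rise → +¥601M.
Net: 0 + 0 − 793 + 601 = -¥192 million.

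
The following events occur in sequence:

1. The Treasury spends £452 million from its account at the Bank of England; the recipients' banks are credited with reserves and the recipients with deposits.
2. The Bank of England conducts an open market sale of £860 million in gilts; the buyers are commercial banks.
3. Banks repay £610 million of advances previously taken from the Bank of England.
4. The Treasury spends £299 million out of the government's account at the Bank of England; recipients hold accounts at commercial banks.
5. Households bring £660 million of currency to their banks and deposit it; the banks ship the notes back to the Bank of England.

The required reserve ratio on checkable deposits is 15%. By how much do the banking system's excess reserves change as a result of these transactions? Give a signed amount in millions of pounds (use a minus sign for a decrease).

-£270.65 million

Government spending £452 million: reserves +£452M, deposits +£452M.
OMO sale (to banks) £860 million: reserves −£860M, deposits 0.
Discount-window repayment £610 million: reserves −£610M, deposits 0.
Government spending £299 million: reserves +£299M, deposits +£299M.
Currency deposit £660 million: reserves +£660M, deposits +£660M.
Totals: Δreserves = −£59M, Δdeposits = +£1411M.
Δrequired reserves = 15% × +£1411M = +£211.65M.
Δexcess reserves = Δreserves − Δrequired = −£59M − (+£211.65M) = -£270.65 million.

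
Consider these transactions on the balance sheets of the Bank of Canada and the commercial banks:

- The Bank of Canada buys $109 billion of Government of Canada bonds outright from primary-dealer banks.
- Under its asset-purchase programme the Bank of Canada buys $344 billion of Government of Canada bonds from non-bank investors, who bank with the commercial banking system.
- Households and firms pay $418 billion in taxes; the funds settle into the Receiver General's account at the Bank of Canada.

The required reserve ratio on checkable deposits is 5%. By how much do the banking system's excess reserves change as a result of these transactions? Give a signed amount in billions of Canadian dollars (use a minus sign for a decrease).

+$38.7 billion

OMO purchase (from banks) $109 billion: reserves +$109B, deposits 0.
Asset purchase (from non-banks) $344 billion: reserves +$344B, deposits +$344B.
Government account inflow $418 billion: reserves −$418B, deposits −$418B.
Totals: Δreserves = +$35B, Δdeposits = −$74B.
Δrequired reserves = 5% × −$74B = −$3.7B.
Δexcess reserves = Δreserves − Δrequired = +$35B − (−$3.7B) = +$38.7 billion.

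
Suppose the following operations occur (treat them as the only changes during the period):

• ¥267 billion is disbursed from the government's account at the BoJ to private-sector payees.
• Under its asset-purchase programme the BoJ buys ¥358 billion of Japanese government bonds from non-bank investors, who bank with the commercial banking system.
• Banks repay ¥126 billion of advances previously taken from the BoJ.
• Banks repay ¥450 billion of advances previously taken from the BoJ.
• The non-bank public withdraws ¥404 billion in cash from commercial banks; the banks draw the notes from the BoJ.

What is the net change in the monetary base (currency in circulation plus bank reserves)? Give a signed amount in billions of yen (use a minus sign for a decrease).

Government spending ¥267 billion: a non-base liability converts back to reserves → +¥267B.
Asset purchase (from non-banks) ¥358 billion: BoJ balance sheet expands → +¥358B.
Discount-window repayment ¥126 billion: BoJ balance sheet contracts → −¥126B.
Discount-window repayment ¥450 billion: BoJ balance sheet contracts → −¥450B.
Currency withdrawal ¥404 billion: just a shift between currency and reserves — both are base money → 0.
Net: 267 + 358 − 126 − 450 + 0 = +¥49 billion.

+¥49 billion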